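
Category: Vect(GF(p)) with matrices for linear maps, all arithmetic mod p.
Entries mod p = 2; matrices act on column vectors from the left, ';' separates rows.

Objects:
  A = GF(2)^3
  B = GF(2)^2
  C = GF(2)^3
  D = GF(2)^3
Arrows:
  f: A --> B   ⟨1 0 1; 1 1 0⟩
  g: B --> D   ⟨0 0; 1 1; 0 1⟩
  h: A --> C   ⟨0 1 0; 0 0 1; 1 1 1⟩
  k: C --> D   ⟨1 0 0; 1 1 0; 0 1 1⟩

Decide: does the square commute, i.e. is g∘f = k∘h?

Answer: DOES NOT COMMUTE

Work:
Along f;g (path 1):
  e0=[1,0,0] f-->[1,1] g-->[0,0,1]
  e1=[0,1,0] f-->[0,1] g-->[0,1,1]
  e2=[0,0,1] f-->[1,0] g-->[0,1,0]
  composite₁ = ⟨0 0 0; 0 1 1; 1 1 0⟩
Along h;k (path 2):
  e0=[1,0,0] h-->[0,0,1] k-->[0,0,1]
  e1=[0,1,0] h-->[1,0,1] k-->[1,1,1]
  e2=[0,0,1] h-->[0,1,1] k-->[0,1,0]
  composite₂ = ⟨0 1 0; 0 1 1; 1 1 0⟩
Equal? NO — does not commute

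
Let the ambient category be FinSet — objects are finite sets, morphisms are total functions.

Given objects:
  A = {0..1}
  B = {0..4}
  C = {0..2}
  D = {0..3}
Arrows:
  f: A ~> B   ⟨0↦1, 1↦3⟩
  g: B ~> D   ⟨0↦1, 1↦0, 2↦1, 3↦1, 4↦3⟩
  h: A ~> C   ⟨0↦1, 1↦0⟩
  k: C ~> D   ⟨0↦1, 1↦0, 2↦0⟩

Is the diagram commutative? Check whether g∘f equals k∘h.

Along f;g (path 1):
  0 f~>1 g~>0
  1 f~>3 g~>1
  result₁ = ⟨0↦0, 1↦1⟩
Along h;k (path 2):
  0 h~>1 k~>0
  1 h~>0 k~>1
  result₂ = ⟨0↦0, 1↦1⟩
Equal? same morphism ✓

Answer: COMMUTES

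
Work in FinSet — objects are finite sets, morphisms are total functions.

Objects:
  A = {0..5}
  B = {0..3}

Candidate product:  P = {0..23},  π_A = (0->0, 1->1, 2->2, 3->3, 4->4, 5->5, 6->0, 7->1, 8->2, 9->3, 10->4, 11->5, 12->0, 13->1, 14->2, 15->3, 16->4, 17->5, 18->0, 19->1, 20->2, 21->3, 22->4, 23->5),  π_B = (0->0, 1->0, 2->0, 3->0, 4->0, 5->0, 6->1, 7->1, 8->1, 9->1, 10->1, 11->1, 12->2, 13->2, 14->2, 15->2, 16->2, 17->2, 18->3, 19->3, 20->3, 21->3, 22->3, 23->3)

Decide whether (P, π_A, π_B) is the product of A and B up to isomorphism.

Answer: VALID PRODUCT

Trace:
|A|·|B| = 6·4 = 24;  |P| = 24
Check the pairing map k ↦ (π_A(k), π_B(k)):
  0 -> (0,0)
  1 -> (1,0)
  2 -> (2,0)
  3 -> (3,0)
  4 -> (4,0)
  5 -> (5,0)
  6 -> (0,1)
  7 -> (1,1)
  8 -> (2,1)
  9 -> (3,1)
  10 -> (4,1)
  11 -> (5,1)
  12 -> (0,2)
  13 -> (1,2)
  14 -> (2,2)
  15 -> (3,2)
  16 -> (4,2)
  17 -> (5,2)
  18 -> (0,3)
  19 -> (1,3)
  20 -> (2,3)
  21 -> (3,3)
  22 -> (4,3)
  23 -> (5,3)
distinct pairs in image: 24 / 24 needed
  → bijection onto A×B; projections well-typed.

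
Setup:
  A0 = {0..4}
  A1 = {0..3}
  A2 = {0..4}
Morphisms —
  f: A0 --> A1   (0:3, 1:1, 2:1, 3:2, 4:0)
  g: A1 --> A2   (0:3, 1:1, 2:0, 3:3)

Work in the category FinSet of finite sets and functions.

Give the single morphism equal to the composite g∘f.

  0 f-->3 g-->3
  1 f-->1 g-->1
  2 f-->1 g-->1
  3 f-->2 g-->0
  4 f-->0 g-->3
result: (0:3, 1:1, 2:1, 3:0, 4:3)

Answer: (0:3, 1:1, 2:1, 3:0, 4:3)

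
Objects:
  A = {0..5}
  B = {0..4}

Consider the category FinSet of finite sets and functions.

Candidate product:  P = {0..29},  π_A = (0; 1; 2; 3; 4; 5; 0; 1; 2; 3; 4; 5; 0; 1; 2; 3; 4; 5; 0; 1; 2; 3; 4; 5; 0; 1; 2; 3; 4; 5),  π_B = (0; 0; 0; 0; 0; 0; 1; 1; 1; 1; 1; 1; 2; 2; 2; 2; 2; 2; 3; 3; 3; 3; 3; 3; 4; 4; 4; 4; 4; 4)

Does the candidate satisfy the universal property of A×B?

|A|·|B| = 6·5 = 30;  |P| = 30
Check the pairing map k ↦ (π_A(k), π_B(k)):
  0 ↦ (0,0)
  1 ↦ (1,0)
  2 ↦ (2,0)
  3 ↦ (3,0)
  4 ↦ (4,0)
  5 ↦ (5,0)
  6 ↦ (0,1)
  7 ↦ (1,1)
  8 ↦ (2,1)
  9 ↦ (3,1)
  10 ↦ (4,1)
  11 ↦ (5,1)
  12 ↦ (0,2)
  13 ↦ (1,2)
  14 ↦ (2,2)
  15 ↦ (3,2)
  16 ↦ (4,2)
  17 ↦ (5,2)
  18 ↦ (0,3)
  19 ↦ (1,3)
  20 ↦ (2,3)
  21 ↦ (3,3)
  22 ↦ (4,3)
  23 ↦ (5,3)
  24 ↦ (0,4)
  25 ↦ (1,4)
  26 ↦ (2,4)
  27 ↦ (3,4)
  28 ↦ (4,4)
  29 ↦ (5,4)
distinct pairs in image: 30 / 30 needed
  → bijection onto A×B; projections well-typed.

Answer: VALID PRODUCT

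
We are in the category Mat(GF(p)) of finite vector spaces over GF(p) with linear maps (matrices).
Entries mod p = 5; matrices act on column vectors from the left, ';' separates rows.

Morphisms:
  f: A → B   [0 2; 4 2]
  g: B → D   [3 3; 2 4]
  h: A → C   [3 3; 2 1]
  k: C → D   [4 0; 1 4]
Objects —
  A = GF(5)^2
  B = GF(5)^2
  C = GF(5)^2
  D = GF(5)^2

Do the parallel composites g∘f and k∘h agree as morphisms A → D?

Along f;g (path 1):
  e0=(1,0) f→(0,4) g→(2,1)
  e1=(0,1) f→(2,2) g→(2,2)
  ⟦path⟧₁ = [2 2; 1 2]
Along h;k (path 2):
  e0=(1,0) h→(3,2) k→(2,1)
  e1=(0,1) h→(3,1) k→(2,2)
  ⟦path⟧₂ = [2 2; 1 2]
Equal? YES — commutes

Answer: COMMUTES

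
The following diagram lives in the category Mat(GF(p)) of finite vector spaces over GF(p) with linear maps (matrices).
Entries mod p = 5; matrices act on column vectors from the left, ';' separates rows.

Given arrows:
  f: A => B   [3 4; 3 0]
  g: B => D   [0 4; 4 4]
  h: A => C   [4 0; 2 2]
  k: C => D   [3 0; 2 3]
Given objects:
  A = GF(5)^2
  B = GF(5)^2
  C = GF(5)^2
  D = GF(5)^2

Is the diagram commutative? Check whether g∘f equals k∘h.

Answer: COMMUTES

Derivation:
Path 1 = f;g:
  e0=(1,0) f=>(3,3) g=>(2,4)
  e1=(0,1) f=>(4,0) g=>(0,1)
  ⟦path⟧₁ = [2 0; 4 1]
Path 2 = h;k:
  e0=(1,0) h=>(4,2) k=>(2,4)
  e1=(0,1) h=>(0,2) k=>(0,1)
  ⟦path⟧₂ = [2 0; 4 1]
Equal? same morphism ✓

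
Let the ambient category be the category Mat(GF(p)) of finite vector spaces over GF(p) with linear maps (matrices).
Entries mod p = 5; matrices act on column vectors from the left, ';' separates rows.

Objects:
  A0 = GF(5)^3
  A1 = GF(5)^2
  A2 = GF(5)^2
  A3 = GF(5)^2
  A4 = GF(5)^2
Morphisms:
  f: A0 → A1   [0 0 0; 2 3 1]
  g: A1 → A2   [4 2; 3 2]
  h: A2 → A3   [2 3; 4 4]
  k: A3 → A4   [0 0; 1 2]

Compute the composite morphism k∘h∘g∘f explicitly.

  e0=⟨1,0,0⟩ f→⟨0,2⟩ g→⟨4,4⟩ h→⟨0,2⟩ k→⟨0,4⟩
  e1=⟨0,1,0⟩ f→⟨0,3⟩ g→⟨1,1⟩ h→⟨0,3⟩ k→⟨0,1⟩
  e2=⟨0,0,1⟩ f→⟨0,1⟩ g→⟨2,2⟩ h→⟨0,1⟩ k→⟨0,2⟩
⟦path⟧: [0 0 0; 4 1 2]

Answer: [0 0 0; 4 1 2]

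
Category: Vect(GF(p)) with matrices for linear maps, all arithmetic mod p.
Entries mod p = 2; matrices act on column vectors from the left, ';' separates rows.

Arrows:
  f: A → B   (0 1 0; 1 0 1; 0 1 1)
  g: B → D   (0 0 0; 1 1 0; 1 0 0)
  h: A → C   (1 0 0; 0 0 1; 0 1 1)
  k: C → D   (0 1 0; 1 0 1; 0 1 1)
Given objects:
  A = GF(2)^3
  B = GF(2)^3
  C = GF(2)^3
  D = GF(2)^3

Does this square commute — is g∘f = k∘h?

Along f;g (path 1):
  e0=(1,0,0) f→(0,1,0) g→(0,1,0)
  e1=(0,1,0) f→(1,0,1) g→(0,1,1)
  e2=(0,0,1) f→(0,1,1) g→(0,1,0)
  ⟦path⟧₁ = (0 0 0; 1 1 1; 0 1 0)
Along h;k (path 2):
  e0=(1,0,0) h→(1,0,0) k→(0,1,0)
  e1=(0,1,0) h→(0,0,1) k→(0,1,1)
  e2=(0,0,1) h→(0,1,1) k→(1,1,0)
  ⟦path⟧₂ = (0 0 1; 1 1 1; 0 1 0)
Equal? NO — does not commute

Answer: DOES NOT COMMUTE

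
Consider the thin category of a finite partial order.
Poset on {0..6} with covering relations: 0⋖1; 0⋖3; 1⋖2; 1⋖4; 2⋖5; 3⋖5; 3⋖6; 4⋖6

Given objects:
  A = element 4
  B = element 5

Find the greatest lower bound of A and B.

Answer: A∧B = 1

Derivation:
Common predecessors of 4,5: {0,1}
  0 <= 1
  1 <= 1
glb = 1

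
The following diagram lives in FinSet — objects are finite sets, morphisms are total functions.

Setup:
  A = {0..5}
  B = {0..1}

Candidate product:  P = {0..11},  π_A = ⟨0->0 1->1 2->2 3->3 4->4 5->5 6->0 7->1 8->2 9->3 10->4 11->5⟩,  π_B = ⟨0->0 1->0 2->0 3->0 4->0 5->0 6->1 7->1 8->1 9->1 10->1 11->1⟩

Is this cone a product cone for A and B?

|A|·|B| = 6·2 = 12;  |P| = 12
Check the pairing map k ↦ (π_A(k), π_B(k)):
  0 -> (0,0)
  1 -> (1,0)
  2 -> (2,0)
  3 -> (3,0)
  4 -> (4,0)
  5 -> (5,0)
  6 -> (0,1)
  7 -> (1,1)
  8 -> (2,1)
  9 -> (3,1)
  10 -> (4,1)
  11 -> (5,1)
distinct pairs in image: 12 / 12 needed
  → bijection onto A×B; projections well-typed.

Answer: VALID PRODUCT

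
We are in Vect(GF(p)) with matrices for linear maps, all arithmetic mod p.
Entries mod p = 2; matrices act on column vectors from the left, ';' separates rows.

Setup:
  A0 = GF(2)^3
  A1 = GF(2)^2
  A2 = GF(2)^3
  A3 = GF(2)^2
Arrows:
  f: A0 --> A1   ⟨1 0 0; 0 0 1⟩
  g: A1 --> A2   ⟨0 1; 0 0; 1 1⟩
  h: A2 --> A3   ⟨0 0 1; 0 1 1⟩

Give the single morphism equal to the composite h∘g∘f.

Answer: ⟨1 0 1; 1 0 1⟩

Derivation:
  e0=⟨1,0,0⟩ f-->⟨1,0⟩ g-->⟨0,0,1⟩ h-->⟨1,1⟩
  e1=⟨0,1,0⟩ f-->⟨0,0⟩ g-->⟨0,0,0⟩ h-->⟨0,0⟩
  e2=⟨0,0,1⟩ f-->⟨0,1⟩ g-->⟨1,0,1⟩ h-->⟨1,1⟩
result: ⟨1 0 1; 1 0 1⟩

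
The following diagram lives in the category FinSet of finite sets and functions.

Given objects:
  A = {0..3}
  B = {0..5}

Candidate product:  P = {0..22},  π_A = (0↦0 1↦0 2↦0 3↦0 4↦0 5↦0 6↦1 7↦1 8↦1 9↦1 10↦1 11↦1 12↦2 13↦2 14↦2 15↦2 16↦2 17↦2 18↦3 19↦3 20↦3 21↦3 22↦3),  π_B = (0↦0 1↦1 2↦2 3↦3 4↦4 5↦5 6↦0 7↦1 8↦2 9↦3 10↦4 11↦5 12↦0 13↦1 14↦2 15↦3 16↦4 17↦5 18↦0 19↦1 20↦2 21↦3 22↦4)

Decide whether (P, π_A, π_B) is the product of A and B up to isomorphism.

Answer: NOT A VALID PRODUCT — |P|=23 ≠ |A|·|B|=24

Derivation:
|A|·|B| = 4·6 = 24;  |P| = 23
  → cardinalities differ; no bijection possible.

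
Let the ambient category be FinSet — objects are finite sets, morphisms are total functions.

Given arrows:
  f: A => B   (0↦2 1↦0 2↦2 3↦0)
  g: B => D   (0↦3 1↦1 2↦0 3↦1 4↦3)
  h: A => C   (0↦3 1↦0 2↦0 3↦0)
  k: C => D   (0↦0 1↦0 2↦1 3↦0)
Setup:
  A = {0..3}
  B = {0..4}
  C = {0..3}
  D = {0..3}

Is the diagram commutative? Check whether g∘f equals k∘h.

Answer: DOES NOT COMMUTE

Derivation:
Along f;g (path 1):
  0 f=>2 g=>0
  1 f=>0 g=>3
  2 f=>2 g=>0
  3 f=>0 g=>3
  ⟦path⟧₁ = (0↦0 1↦3 2↦0 3↦3)
Along h;k (path 2):
  0 h=>3 k=>0
  1 h=>0 k=>0
  2 h=>0 k=>0
  3 h=>0 k=>0
  ⟦path⟧₂ = (0↦0 1↦0 2↦0 3↦0)
Equal? differ; not commutative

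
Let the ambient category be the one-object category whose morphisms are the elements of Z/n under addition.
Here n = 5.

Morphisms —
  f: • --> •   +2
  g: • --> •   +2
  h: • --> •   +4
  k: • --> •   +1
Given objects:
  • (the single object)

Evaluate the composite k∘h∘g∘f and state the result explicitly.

  0 +2≡2 +2≡4 +4≡3 +1≡4  (mod 5)
⟦path⟧: +4

Answer: +4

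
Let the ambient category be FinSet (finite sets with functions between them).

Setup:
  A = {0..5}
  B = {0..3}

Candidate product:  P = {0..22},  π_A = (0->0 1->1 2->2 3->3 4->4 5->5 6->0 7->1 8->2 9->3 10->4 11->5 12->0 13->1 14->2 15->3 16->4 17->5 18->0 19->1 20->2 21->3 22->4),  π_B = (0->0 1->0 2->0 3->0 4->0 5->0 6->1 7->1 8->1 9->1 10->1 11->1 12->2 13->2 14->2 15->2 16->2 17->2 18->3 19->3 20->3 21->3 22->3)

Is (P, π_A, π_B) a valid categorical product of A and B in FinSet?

|A|·|B| = 6·4 = 24;  |P| = 23
  → cardinalities differ; no bijection possible.

Answer: NOT A VALID PRODUCT — |P|=23 ≠ |A|·|B|=24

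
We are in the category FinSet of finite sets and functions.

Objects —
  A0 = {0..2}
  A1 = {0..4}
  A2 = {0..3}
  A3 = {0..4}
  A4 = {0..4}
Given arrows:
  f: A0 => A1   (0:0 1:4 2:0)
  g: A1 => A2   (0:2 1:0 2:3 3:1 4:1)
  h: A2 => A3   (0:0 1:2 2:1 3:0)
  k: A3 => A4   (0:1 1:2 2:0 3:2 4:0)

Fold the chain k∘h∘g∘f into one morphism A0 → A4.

  0 f=>0 g=>2 h=>1 k=>2
  1 f=>4 g=>1 h=>2 k=>0
  2 f=>0 g=>2 h=>1 k=>2
result: (0:2 1:0 2:2)

Answer: (0:2 1:0 2:2)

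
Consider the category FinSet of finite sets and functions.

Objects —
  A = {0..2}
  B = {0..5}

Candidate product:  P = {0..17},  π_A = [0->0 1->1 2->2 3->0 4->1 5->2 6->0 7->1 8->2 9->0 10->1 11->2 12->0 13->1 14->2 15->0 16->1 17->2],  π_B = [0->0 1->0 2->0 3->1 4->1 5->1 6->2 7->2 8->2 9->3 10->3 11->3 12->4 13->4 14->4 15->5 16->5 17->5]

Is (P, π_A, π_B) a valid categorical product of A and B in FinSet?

Answer: VALID PRODUCT

Work:
|A|·|B| = 3·6 = 18;  |P| = 18
Check the pairing map k ↦ (π_A(k), π_B(k)):
  0 -> (0,0)
  1 -> (1,0)
  2 -> (2,0)
  3 -> (0,1)
  4 -> (1,1)
  5 -> (2,1)
  6 -> (0,2)
  7 -> (1,2)
  8 -> (2,2)
  9 -> (0,3)
  10 -> (1,3)
  11 -> (2,3)
  12 -> (0,4)
  13 -> (1,4)
  14 -> (2,4)
  15 -> (0,5)
  16 -> (1,5)
  17 -> (2,5)
distinct pairs in image: 18 / 18 needed
  → bijection onto A×B; projections well-typed.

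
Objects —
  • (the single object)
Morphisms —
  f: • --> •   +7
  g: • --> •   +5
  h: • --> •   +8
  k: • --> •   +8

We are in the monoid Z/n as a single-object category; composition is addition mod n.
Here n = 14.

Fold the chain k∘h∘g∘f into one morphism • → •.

  0 +7≡7 +5≡12 +8≡6 +8≡0  (mod 14)
⟦path⟧: +0

Answer: +0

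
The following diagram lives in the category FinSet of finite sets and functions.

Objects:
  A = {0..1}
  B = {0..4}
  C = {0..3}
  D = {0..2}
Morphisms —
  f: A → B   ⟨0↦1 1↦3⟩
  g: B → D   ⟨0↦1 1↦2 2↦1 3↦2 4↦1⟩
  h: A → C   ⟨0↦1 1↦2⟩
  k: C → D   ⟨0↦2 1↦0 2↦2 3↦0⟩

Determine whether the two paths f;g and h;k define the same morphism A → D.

1) trace f;g:
  0 f→1 g→2
  1 f→3 g→2
  ⟦path⟧₁ = ⟨0↦2 1↦2⟩
2) trace h;k:
  0 h→1 k→0
  1 h→2 k→2
  ⟦path⟧₂ = ⟨0↦0 1↦2⟩
Equal? distinct morphisms ✗

Answer: DOES NOT COMMUTE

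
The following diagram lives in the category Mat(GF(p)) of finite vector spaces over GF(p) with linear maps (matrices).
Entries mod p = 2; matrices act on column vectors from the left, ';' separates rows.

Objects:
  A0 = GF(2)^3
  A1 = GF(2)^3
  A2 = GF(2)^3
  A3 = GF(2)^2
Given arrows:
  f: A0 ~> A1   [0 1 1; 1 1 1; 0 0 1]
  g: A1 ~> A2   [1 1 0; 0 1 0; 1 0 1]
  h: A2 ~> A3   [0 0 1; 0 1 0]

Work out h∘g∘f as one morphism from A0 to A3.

  e0=(1,0,0) f~>(0,1,0) g~>(1,1,0) h~>(0,1)
  e1=(0,1,0) f~>(1,1,0) g~>(0,1,1) h~>(1,1)
  e2=(0,0,1) f~>(1,1,1) g~>(0,1,0) h~>(0,1)
composite: [0 1 0; 1 1 1]

Answer: [0 1 0; 1 1 1]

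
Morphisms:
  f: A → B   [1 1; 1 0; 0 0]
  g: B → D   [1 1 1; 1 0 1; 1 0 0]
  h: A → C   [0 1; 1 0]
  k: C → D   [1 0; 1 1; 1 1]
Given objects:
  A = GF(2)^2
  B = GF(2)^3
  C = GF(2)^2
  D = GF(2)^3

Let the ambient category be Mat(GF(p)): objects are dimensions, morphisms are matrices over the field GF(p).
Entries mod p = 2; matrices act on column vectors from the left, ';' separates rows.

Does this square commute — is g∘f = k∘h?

Answer: COMMUTES

Trace:
Path 1 = f;g:
  e0=(1,0) f→(1,1,0) g→(0,1,1)
  e1=(0,1) f→(1,0,0) g→(1,1,1)
  ⟦path⟧₁ = [0 1; 1 1; 1 1]
Path 2 = h;k:
  e0=(1,0) h→(0,1) k→(0,1,1)
  e1=(0,1) h→(1,0) k→(1,1,1)
  ⟦path⟧₂ = [0 1; 1 1; 1 1]
Equal? YES — commutes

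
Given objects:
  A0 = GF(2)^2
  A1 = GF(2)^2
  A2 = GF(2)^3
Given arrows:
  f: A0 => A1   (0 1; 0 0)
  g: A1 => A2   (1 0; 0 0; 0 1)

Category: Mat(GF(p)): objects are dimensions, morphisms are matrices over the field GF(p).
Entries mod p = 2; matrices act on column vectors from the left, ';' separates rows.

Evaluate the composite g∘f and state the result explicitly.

Answer: (0 1; 0 0; 0 0)

Work:
  e0=[1,0] f=>[0,0] g=>[0,0,0]
  e1=[0,1] f=>[1,0] g=>[1,0,0]
composite: (0 1; 0 0; 0 0)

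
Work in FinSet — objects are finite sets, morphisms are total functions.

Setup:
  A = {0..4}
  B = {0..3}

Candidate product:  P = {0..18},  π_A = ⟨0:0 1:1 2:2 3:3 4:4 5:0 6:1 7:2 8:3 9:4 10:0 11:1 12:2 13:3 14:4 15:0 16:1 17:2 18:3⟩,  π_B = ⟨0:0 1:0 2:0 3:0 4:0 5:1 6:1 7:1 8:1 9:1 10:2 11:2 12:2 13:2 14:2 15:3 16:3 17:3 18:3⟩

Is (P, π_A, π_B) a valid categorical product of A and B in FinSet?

|A|·|B| = 5·4 = 20;  |P| = 19
  → cardinalities differ; no bijection possible.

Answer: NOT A VALID PRODUCT — |P|=19 ≠ |A|·|B|=20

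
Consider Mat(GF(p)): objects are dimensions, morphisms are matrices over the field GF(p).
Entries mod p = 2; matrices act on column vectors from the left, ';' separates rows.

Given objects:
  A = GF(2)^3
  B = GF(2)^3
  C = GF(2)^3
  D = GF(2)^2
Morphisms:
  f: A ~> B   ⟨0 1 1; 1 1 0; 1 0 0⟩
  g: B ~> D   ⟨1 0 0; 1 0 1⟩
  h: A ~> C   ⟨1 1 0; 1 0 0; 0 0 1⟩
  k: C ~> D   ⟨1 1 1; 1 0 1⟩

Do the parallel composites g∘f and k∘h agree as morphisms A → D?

Answer: COMMUTES

Work:
Path 1 = f;g:
  e0=(1,0,0) f~>(0,1,1) g~>(0,1)
  e1=(0,1,0) f~>(1,1,0) g~>(1,1)
  e2=(0,0,1) f~>(1,0,0) g~>(1,1)
  composite₁ = ⟨0 1 1; 1 1 1⟩
Path 2 = h;k:
  e0=(1,0,0) h~>(1,1,0) k~>(0,1)
  e1=(0,1,0) h~>(1,0,0) k~>(1,1)
  e2=(0,0,1) h~>(0,0,1) k~>(1,1)
  composite₂ = ⟨0 1 1; 1 1 1⟩
Equal? YES — commutes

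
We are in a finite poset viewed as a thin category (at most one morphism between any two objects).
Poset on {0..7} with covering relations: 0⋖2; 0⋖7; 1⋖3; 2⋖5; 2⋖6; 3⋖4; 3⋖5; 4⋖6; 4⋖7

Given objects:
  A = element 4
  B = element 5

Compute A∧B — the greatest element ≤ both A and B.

{x : x<=A ∧ x<=B} = {1,3}  (A=4, B=5)
  1 <= 3
  3 <= 3
glb = 3

Answer: A∧B = 3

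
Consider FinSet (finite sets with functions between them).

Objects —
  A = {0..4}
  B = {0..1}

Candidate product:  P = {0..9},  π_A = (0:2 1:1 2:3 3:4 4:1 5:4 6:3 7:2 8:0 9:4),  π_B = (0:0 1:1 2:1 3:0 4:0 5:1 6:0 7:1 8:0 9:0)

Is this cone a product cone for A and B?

Answer: NOT A VALID PRODUCT — duplicate pair at indices 9,3

Work:
|A|·|B| = 5·2 = 10;  |P| = 10
Check the pairing map k ↦ (π_A(k), π_B(k)):
  0 : (2,0)
  1 : (1,1)
  2 : (3,1)
  3 : (4,0)
  4 : (1,0)
  5 : (4,1)
  6 : (3,0)
  7 : (2,1)
  8 : (0,0)
  9 : (4,0)  ✗ repeats pair of k=3
distinct pairs in image: 9 / 10 needed
  → (4,0) hit at k=3 and k=9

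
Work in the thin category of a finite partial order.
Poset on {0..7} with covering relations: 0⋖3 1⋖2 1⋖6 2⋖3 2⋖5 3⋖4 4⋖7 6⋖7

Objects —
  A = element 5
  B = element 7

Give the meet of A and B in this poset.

Answer: A∧B = 2

Work:
{x : x<=A ∧ x<=B} = {1,2}  (A=5, B=7)
  1 <= 2
  2 <= 2
glb = 2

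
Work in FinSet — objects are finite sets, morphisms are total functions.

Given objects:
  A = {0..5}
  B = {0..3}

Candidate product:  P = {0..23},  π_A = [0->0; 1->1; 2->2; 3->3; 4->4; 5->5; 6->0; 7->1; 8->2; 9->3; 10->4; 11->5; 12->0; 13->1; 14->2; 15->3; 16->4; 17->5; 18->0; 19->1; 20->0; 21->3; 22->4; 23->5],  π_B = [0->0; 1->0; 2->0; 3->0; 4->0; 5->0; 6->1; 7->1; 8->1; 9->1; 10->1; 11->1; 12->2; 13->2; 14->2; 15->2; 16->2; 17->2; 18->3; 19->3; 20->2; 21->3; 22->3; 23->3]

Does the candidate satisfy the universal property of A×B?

|A|·|B| = 6·4 = 24;  |P| = 24
Check the pairing map k ↦ (π_A(k), π_B(k)):
  0 -> (0,0)
  1 -> (1,0)
  2 -> (2,0)
  3 -> (3,0)
  4 -> (4,0)
  5 -> (5,0)
  6 -> (0,1)
  7 -> (1,1)
  8 -> (2,1)
  9 -> (3,1)
  10 -> (4,1)
  11 -> (5,1)
  12 -> (0,2)
  13 -> (1,2)
  14 -> (2,2)
  15 -> (3,2)
  16 -> (4,2)
  17 -> (5,2)
  18 -> (0,3)
  19 -> (1,3)
  20 -> (0,2)  ✗ repeats pair of k=12
  21 -> (3,3)
  22 -> (4,3)
  23 -> (5,3)
distinct pairs in image: 23 / 24 needed
  → (0,2) hit at k=12 and k=20

Answer: NOT A VALID PRODUCT — duplicate pair at indices 12,20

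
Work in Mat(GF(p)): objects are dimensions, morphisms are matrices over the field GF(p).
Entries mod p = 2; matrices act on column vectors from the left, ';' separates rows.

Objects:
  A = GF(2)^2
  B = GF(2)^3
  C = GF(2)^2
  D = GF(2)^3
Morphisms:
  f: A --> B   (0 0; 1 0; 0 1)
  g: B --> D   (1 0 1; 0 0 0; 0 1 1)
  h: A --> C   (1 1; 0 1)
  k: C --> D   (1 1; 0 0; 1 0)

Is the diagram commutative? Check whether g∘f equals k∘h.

1) trace f;g:
  e0=⟨1,0⟩ f-->⟨0,1,0⟩ g-->⟨0,0,1⟩
  e1=⟨0,1⟩ f-->⟨0,0,1⟩ g-->⟨1,0,1⟩
  result₁ = (0 1; 0 0; 1 1)
2) trace h;k:
  e0=⟨1,0⟩ h-->⟨1,0⟩ k-->⟨1,0,1⟩
  e1=⟨0,1⟩ h-->⟨1,1⟩ k-->⟨0,0,1⟩
  result₂ = (1 0; 0 0; 1 1)
Equal? distinct morphisms ✗

Answer: DOES NOT COMMUTE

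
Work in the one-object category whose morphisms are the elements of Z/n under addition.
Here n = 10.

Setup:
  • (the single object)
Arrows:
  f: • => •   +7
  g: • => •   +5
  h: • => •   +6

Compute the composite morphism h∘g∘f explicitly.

  0 +7≡7 +5≡2 +6≡8  (mod 10)
result: +8

Answer: +8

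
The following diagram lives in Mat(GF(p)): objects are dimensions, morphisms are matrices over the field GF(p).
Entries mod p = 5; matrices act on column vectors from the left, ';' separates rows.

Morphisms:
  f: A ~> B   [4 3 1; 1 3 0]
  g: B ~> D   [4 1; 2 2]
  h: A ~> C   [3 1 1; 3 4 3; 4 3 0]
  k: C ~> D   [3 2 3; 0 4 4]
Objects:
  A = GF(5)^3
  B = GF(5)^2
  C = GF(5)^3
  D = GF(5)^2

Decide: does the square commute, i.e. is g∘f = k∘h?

Answer: DOES NOT COMMUTE

Derivation:
1) trace f;g:
  e0=[1,0,0] f~>[4,1] g~>[2,0]
  e1=[0,1,0] f~>[3,3] g~>[0,2]
  e2=[0,0,1] f~>[1,0] g~>[4,2]
  composite₁ = [2 0 4; 0 2 2]
2) trace h;k:
  e0=[1,0,0] h~>[3,3,4] k~>[2,3]
  e1=[0,1,0] h~>[1,4,3] k~>[0,3]
  e2=[0,0,1] h~>[1,3,0] k~>[4,2]
  composite₂ = [2 0 4; 3 3 2]
Equal? distinct morphisms ✗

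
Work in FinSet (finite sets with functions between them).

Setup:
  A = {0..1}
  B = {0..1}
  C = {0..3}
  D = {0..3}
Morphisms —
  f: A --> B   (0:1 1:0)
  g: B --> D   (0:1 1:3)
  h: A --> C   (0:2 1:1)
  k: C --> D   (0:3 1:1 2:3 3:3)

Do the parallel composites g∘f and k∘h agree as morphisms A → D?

Answer: COMMUTES

Derivation:
Along f;g (path 1):
  0 f-->1 g-->3
  1 f-->0 g-->1
  ⟦path⟧₁ = (0:3 1:1)
Along h;k (path 2):
  0 h-->2 k-->3
  1 h-->1 k-->1
  ⟦path⟧₂ = (0:3 1:1)
Equal? same morphism ✓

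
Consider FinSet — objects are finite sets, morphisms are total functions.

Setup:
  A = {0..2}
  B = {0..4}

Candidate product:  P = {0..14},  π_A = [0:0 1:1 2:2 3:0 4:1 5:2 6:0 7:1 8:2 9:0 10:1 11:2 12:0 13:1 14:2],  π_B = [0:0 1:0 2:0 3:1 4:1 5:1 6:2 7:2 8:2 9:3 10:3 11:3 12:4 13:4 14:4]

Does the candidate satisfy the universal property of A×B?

|A|·|B| = 3·5 = 15;  |P| = 15
Check the pairing map k ↦ (π_A(k), π_B(k)):
  0 : (0,0)
  1 : (1,0)
  2 : (2,0)
  3 : (0,1)
  4 : (1,1)
  5 : (2,1)
  6 : (0,2)
  7 : (1,2)
  8 : (2,2)
  9 : (0,3)
  10 : (1,3)
  11 : (2,3)
  12 : (0,4)
  13 : (1,4)
  14 : (2,4)
distinct pairs in image: 15 / 15 needed
  → bijection onto A×B; projections well-typed.

Answer: VALID PRODUCT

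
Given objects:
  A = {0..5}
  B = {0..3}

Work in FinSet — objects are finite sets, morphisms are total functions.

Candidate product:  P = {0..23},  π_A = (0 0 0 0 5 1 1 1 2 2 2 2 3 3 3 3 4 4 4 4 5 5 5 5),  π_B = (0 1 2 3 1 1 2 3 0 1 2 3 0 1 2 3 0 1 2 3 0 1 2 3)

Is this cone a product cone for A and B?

|A|·|B| = 6·4 = 24;  |P| = 24
Check the pairing map k ↦ (π_A(k), π_B(k)):
  0 -> (0,0)
  1 -> (0,1)
  2 -> (0,2)
  3 -> (0,3)
  4 -> (5,1)
  5 -> (1,1)
  6 -> (1,2)
  7 -> (1,3)
  8 -> (2,0)
  9 -> (2,1)
  10 -> (2,2)
  11 -> (2,3)
  12 -> (3,0)
  13 -> (3,1)
  14 -> (3,2)
  15 -> (3,3)
  16 -> (4,0)
  17 -> (4,1)
  18 -> (4,2)
  19 -> (4,3)
  20 -> (5,0)
  21 -> (5,1)  ✗ repeats pair of k=4
  22 -> (5,2)
  23 -> (5,3)
distinct pairs in image: 23 / 24 needed
  → (5,1) hit at k=4 and k=21

Answer: NOT A VALID PRODUCT — duplicate pair at indices 21,4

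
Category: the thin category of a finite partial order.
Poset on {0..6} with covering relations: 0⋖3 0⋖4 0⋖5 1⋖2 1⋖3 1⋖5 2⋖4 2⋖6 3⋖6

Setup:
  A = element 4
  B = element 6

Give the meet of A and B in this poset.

Common predecessors of 4,6: {0,1,2}
  maximal lower bounds 0 and 2 are incomparable: neither 0≤2 nor 2≤0
→ no greatest lower bound exists

Answer: NO MEET EXISTS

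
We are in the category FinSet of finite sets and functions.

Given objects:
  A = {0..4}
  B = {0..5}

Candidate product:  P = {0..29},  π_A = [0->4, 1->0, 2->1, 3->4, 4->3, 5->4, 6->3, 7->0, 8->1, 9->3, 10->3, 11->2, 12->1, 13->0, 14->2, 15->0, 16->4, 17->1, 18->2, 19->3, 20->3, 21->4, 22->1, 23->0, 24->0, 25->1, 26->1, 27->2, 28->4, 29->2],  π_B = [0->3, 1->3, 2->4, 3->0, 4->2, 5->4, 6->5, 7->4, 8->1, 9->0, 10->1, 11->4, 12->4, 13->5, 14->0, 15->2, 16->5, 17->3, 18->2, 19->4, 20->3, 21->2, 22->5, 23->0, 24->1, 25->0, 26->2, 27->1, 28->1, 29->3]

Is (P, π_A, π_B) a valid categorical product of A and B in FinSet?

|A|·|B| = 5·6 = 30;  |P| = 30
Check the pairing map k ↦ (π_A(k), π_B(k)):
  0 -> (4,3)
  1 -> (0,3)
  2 -> (1,4)
  3 -> (4,0)
  4 -> (3,2)
  5 -> (4,4)
  6 -> (3,5)
  7 -> (0,4)
  8 -> (1,1)
  9 -> (3,0)
  10 -> (3,1)
  11 -> (2,4)
  12 -> (1,4)  ✗ repeats pair of k=2
  13 -> (0,5)
  14 -> (2,0)
  15 -> (0,2)
  16 -> (4,5)
  17 -> (1,3)
  18 -> (2,2)
  19 -> (3,4)
  20 -> (3,3)
  21 -> (4,2)
  22 -> (1,5)
  23 -> (0,0)
  24 -> (0,1)
  25 -> (1,0)
  26 -> (1,2)
  27 -> (2,1)
  28 -> (4,1)
  29 -> (2,3)
distinct pairs in image: 29 / 30 needed
  → (1,4) hit at k=2 and k=12

Answer: NOT A VALID PRODUCT — duplicate pair at indices 12,2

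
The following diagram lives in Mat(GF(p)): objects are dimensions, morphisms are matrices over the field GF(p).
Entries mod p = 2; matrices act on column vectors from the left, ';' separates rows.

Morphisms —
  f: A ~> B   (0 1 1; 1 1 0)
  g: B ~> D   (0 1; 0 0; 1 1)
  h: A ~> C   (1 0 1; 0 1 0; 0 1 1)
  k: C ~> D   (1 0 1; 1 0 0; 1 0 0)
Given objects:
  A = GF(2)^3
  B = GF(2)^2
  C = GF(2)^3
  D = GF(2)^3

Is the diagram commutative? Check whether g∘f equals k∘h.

Answer: DOES NOT COMMUTE

Derivation:
1) trace f;g:
  e0=⟨1,0,0⟩ f~>⟨0,1⟩ g~>⟨1,0,1⟩
  e1=⟨0,1,0⟩ f~>⟨1,1⟩ g~>⟨1,0,0⟩
  e2=⟨0,0,1⟩ f~>⟨1,0⟩ g~>⟨0,0,1⟩
  result₁ = (1 1 0; 0 0 0; 1 0 1)
2) trace h;k:
  e0=⟨1,0,0⟩ h~>⟨1,0,0⟩ k~>⟨1,1,1⟩
  e1=⟨0,1,0⟩ h~>⟨0,1,1⟩ k~>⟨1,0,0⟩
  e2=⟨0,0,1⟩ h~>⟨1,0,1⟩ k~>⟨0,1,1⟩
  result₂ = (1 1 0; 1 0 1; 1 0 1)
Equal? differ; not commutative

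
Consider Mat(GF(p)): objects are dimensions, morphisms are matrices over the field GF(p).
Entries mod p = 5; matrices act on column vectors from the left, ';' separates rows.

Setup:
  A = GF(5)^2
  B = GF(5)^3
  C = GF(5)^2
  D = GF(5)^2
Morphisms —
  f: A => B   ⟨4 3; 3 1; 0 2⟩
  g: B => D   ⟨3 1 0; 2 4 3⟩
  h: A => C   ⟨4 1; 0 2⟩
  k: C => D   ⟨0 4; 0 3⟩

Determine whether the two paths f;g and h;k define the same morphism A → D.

Answer: DOES NOT COMMUTE

Derivation:
Path 1 = f;g:
  e0=[1,0] f=>[4,3,0] g=>[0,0]
  e1=[0,1] f=>[3,1,2] g=>[0,1]
  composite₁ = ⟨0 0; 0 1⟩
Path 2 = h;k:
  e0=[1,0] h=>[4,0] k=>[0,0]
  e1=[0,1] h=>[1,2] k=>[3,1]
  composite₂ = ⟨0 3; 0 1⟩
Equal? NO — does not commute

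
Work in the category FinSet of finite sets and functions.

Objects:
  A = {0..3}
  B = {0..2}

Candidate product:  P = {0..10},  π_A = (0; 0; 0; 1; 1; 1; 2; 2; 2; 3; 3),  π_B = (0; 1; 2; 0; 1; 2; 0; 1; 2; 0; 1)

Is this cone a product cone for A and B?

Answer: NOT A VALID PRODUCT — |P|=11 ≠ |A|·|B|=12

Work:
|A|·|B| = 4·3 = 12;  |P| = 11
  → cardinalities differ; no bijection possible.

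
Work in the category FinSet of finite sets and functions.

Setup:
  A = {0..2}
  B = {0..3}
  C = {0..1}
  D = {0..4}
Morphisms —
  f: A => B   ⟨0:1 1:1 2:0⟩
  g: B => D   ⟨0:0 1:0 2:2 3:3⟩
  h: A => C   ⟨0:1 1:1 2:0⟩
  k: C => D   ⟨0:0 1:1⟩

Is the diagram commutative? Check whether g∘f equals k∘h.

Answer: DOES NOT COMMUTE

Derivation:
Path 1 = f;g:
  0 f=>1 g=>0
  1 f=>1 g=>0
  2 f=>0 g=>0
  result₁ = ⟨0:0 1:0 2:0⟩
Path 2 = h;k:
  0 h=>1 k=>1
  1 h=>1 k=>1
  2 h=>0 k=>0
  result₂ = ⟨0:1 1:1 2:0⟩
Equal? differ; not commutative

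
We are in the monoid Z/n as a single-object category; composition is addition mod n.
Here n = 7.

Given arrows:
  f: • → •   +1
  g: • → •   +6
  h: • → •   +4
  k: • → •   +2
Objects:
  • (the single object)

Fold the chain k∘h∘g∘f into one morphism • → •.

Answer: +6

Work:
  0 +1≡1 +6≡0 +4≡4 +2≡6  (mod 7)
⟦path⟧: +6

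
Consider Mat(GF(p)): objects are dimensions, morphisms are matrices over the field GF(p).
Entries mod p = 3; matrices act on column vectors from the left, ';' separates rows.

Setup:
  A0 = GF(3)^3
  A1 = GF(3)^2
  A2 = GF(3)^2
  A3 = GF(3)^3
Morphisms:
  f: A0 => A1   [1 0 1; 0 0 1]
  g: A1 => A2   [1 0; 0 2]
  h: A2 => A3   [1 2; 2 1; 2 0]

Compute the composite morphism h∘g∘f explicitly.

  e0=[1,0,0] f=>[1,0] g=>[1,0] h=>[1,2,2]
  e1=[0,1,0] f=>[0,0] g=>[0,0] h=>[0,0,0]
  e2=[0,0,1] f=>[1,1] g=>[1,2] h=>[2,1,2]
composite: [1 0 2; 2 0 1; 2 0 2]

Answer: [1 0 2; 2 0 1; 2 0 2]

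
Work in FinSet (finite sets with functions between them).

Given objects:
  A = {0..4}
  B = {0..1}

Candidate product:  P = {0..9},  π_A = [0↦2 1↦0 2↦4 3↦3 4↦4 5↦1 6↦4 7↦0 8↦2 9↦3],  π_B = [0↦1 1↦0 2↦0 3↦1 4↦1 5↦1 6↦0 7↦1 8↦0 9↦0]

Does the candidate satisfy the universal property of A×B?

Answer: NOT A VALID PRODUCT — duplicate pair at indices 6,2

Trace:
|A|·|B| = 5·2 = 10;  |P| = 10
Check the pairing map k ↦ (π_A(k), π_B(k)):
  0 ↦ (2,1)
  1 ↦ (0,0)
  2 ↦ (4,0)
  3 ↦ (3,1)
  4 ↦ (4,1)
  5 ↦ (1,1)
  6 ↦ (4,0)  ✗ repeats pair of k=2
  7 ↦ (0,1)
  8 ↦ (2,0)
  9 ↦ (3,0)
distinct pairs in image: 9 / 10 needed
  → (4,0) hit at k=2 and k=6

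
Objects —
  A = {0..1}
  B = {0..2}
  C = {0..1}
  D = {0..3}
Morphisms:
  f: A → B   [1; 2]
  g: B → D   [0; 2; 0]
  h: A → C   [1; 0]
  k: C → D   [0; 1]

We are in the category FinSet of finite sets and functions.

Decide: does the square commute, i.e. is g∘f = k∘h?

Along f;g (path 1):
  0 f→1 g→2
  1 f→2 g→0
  composite₁ = [2; 0]
Along h;k (path 2):
  0 h→1 k→1
  1 h→0 k→0
  composite₂ = [1; 0]
Equal? NO — does not commute

Answer: DOES NOT COMMUTE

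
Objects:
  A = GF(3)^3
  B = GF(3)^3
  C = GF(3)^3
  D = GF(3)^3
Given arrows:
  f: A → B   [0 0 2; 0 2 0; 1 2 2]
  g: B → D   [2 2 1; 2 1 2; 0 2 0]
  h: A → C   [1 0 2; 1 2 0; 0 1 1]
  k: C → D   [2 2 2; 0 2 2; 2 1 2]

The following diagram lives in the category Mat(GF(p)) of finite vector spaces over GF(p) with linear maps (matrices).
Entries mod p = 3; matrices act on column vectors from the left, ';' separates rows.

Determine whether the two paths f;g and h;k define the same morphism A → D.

Answer: COMMUTES

Trace:
1) trace f;g:
  e0=⟨1,0,0⟩ f→⟨0,0,1⟩ g→⟨1,2,0⟩
  e1=⟨0,1,0⟩ f→⟨0,2,2⟩ g→⟨0,0,1⟩
  e2=⟨0,0,1⟩ f→⟨2,0,2⟩ g→⟨0,2,0⟩
  ⟦path⟧₁ = [1 0 0; 2 0 2; 0 1 0]
2) trace h;k:
  e0=⟨1,0,0⟩ h→⟨1,1,0⟩ k→⟨1,2,0⟩
  e1=⟨0,1,0⟩ h→⟨0,2,1⟩ k→⟨0,0,1⟩
  e2=⟨0,0,1⟩ h→⟨2,0,1⟩ k→⟨0,2,0⟩
  ⟦path⟧₂ = [1 0 0; 2 0 2; 0 1 0]
Equal? YES — commutes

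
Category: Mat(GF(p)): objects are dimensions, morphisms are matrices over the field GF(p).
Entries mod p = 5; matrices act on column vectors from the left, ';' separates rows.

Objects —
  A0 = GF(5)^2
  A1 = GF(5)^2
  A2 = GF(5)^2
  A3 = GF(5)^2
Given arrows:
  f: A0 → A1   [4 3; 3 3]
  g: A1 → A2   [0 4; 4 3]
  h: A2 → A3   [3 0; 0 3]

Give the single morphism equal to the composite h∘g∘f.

  e0=[1,0] f→[4,3] g→[2,0] h→[1,0]
  e1=[0,1] f→[3,3] g→[2,1] h→[1,3]
⟦path⟧: [1 1; 0 3]

Answer: [1 1; 0 3]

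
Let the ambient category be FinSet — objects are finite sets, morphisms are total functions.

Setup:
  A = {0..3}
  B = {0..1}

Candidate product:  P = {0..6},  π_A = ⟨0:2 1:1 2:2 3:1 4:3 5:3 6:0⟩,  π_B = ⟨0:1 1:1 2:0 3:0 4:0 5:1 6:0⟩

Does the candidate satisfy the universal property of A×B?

|A|·|B| = 4·2 = 8;  |P| = 7
  → cardinalities differ; no bijection possible.

Answer: NOT A VALID PRODUCT — |P|=7 ≠ |A|·|B|=8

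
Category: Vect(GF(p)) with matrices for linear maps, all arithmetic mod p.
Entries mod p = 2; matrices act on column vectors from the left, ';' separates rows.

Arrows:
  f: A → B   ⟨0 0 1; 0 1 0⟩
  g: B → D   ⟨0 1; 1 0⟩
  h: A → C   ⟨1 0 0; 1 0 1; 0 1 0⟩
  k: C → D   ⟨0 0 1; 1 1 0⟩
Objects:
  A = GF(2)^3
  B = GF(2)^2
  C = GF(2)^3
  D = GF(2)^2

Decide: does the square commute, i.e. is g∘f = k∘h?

Answer: COMMUTES

Work:
1) trace f;g:
  e0=[1,0,0] f→[0,0] g→[0,0]
  e1=[0,1,0] f→[0,1] g→[1,0]
  e2=[0,0,1] f→[1,0] g→[0,1]
  ⟦path⟧₁ = ⟨0 1 0; 0 0 1⟩
2) trace h;k:
  e0=[1,0,0] h→[1,1,0] k→[0,0]
  e1=[0,1,0] h→[0,0,1] k→[1,0]
  e2=[0,0,1] h→[0,1,0] k→[0,1]
  ⟦path⟧₂ = ⟨0 1 0; 0 0 1⟩
Equal? same morphism ✓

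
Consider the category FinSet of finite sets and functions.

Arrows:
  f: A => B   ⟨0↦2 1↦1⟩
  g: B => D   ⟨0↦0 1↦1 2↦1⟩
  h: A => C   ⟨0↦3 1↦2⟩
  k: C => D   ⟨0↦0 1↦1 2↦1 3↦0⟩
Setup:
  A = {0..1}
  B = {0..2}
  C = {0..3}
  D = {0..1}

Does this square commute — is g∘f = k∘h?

Path 1 = f;g:
  0 f=>2 g=>1
  1 f=>1 g=>1
  result₁ = ⟨0↦1 1↦1⟩
Path 2 = h;k:
  0 h=>3 k=>0
  1 h=>2 k=>1
  result₂ = ⟨0↦0 1↦1⟩
Equal? distinct morphisms ✗

Answer: DOES NOT COMMUTE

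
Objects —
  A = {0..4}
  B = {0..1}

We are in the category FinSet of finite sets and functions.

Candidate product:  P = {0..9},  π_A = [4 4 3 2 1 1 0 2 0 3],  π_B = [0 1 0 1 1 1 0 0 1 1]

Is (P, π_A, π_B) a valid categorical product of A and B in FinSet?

|A|·|B| = 5·2 = 10;  |P| = 10
Check the pairing map k ↦ (π_A(k), π_B(k)):
  0 -> (4,0)
  1 -> (4,1)
  2 -> (3,0)
  3 -> (2,1)
  4 -> (1,1)
  5 -> (1,1)  ✗ repeats pair of k=4
  6 -> (0,0)
  7 -> (2,0)
  8 -> (0,1)
  9 -> (3,1)
distinct pairs in image: 9 / 10 needed
  → (1,1) hit at k=4 and k=5

Answer: NOT A VALID PRODUCT — duplicate pair at indices 5,4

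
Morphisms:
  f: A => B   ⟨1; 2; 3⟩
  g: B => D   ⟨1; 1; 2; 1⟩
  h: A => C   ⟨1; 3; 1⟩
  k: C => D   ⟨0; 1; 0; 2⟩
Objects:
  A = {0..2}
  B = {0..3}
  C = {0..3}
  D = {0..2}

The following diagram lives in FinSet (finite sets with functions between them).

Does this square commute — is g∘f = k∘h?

Path 1 = f;g:
  0 f=>1 g=>1
  1 f=>2 g=>2
  2 f=>3 g=>1
  ⟦path⟧₁ = ⟨1; 2; 1⟩
Path 2 = h;k:
  0 h=>1 k=>1
  1 h=>3 k=>2
  2 h=>1 k=>1
  ⟦path⟧₂ = ⟨1; 2; 1⟩
Equal? same morphism ✓

Answer: COMMUTES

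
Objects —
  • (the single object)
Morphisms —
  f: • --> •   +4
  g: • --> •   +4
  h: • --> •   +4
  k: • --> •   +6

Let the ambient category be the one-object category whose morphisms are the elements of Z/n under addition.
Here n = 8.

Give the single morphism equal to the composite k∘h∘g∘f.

  0 +4≡4 +4≡0 +4≡4 +6≡2  (mod 8)
composite: +2

Answer: +2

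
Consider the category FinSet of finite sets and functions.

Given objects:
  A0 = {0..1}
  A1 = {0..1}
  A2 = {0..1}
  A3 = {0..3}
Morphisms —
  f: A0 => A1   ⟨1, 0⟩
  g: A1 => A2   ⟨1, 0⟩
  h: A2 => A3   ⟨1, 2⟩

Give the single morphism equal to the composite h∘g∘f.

  0 f=>1 g=>0 h=>1
  1 f=>0 g=>1 h=>2
⟦path⟧: ⟨1, 2⟩

Answer: ⟨1, 2⟩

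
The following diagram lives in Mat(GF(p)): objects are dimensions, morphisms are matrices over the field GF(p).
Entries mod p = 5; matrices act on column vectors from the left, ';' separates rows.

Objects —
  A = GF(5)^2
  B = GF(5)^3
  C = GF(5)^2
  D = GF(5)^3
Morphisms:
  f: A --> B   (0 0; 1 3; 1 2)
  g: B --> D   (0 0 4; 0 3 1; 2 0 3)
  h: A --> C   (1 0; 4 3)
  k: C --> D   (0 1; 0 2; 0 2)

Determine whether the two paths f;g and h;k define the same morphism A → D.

1) trace f;g:
  e0=[1,0] f-->[0,1,1] g-->[4,4,3]
  e1=[0,1] f-->[0,3,2] g-->[3,1,1]
  ⟦path⟧₁ = (4 3; 4 1; 3 1)
2) trace h;k:
  e0=[1,0] h-->[1,4] k-->[4,3,3]
  e1=[0,1] h-->[0,3] k-->[3,1,1]
  ⟦path⟧₂ = (4 3; 3 1; 3 1)
Equal? distinct morphisms ✗

Answer: DOES NOT COMMUTE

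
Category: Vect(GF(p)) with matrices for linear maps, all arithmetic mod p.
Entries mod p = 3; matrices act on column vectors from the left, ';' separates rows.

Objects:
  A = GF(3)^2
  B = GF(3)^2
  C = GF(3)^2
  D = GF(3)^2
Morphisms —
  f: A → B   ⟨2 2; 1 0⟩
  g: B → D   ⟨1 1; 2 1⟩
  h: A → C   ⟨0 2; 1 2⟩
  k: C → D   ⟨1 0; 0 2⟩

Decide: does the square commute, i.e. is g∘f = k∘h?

Answer: COMMUTES

Trace:
Path 1 = f;g:
  e0=[1,0] f→[2,1] g→[0,2]
  e1=[0,1] f→[2,0] g→[2,1]
  composite₁ = ⟨0 2; 2 1⟩
Path 2 = h;k:
  e0=[1,0] h→[0,1] k→[0,2]
  e1=[0,1] h→[2,2] k→[2,1]
  composite₂ = ⟨0 2; 2 1⟩
Equal? equal; square commutes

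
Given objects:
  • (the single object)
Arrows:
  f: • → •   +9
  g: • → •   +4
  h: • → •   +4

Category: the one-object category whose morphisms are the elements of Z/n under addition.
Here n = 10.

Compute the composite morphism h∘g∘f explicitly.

  0 +9≡9 +4≡3 +4≡7  (mod 10)
composite: +7

Answer: +7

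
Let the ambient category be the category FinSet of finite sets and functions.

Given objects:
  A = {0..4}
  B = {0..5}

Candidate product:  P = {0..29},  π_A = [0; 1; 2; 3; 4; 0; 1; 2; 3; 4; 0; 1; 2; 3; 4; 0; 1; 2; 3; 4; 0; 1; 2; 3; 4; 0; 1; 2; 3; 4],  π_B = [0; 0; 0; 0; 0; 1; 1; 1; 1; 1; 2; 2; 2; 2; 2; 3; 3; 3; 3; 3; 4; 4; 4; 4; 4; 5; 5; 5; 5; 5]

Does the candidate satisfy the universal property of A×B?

|A|·|B| = 5·6 = 30;  |P| = 30
Check the pairing map k ↦ (π_A(k), π_B(k)):
  0 -> (0,0)
  1 -> (1,0)
  2 -> (2,0)
  3 -> (3,0)
  4 -> (4,0)
  5 -> (0,1)
  6 -> (1,1)
  7 -> (2,1)
  8 -> (3,1)
  9 -> (4,1)
  10 -> (0,2)
  11 -> (1,2)
  12 -> (2,2)
  13 -> (3,2)
  14 -> (4,2)
  15 -> (0,3)
  16 -> (1,3)
  17 -> (2,3)
  18 -> (3,3)
  19 -> (4,3)
  20 -> (0,4)
  21 -> (1,4)
  22 -> (2,4)
  23 -> (3,4)
  24 -> (4,4)
  25 -> (0,5)
  26 -> (1,5)
  27 -> (2,5)
  28 -> (3,5)
  29 -> (4,5)
distinct pairs in image: 30 / 30 needed
  → bijection onto A×B; projections well-typed.

Answer: VALID PRODUCT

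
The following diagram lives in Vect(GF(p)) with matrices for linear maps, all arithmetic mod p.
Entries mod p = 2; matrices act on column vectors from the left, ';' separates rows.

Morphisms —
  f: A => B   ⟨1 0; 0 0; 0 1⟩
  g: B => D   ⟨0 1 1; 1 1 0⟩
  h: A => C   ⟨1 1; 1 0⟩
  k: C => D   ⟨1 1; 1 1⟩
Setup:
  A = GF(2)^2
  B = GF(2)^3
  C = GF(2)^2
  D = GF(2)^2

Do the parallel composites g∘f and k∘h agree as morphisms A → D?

Answer: DOES NOT COMMUTE

Derivation:
1) trace f;g:
  e0=(1,0) f=>(1,0,0) g=>(0,1)
  e1=(0,1) f=>(0,0,1) g=>(1,0)
  composite₁ = ⟨0 1; 1 0⟩
2) trace h;k:
  e0=(1,0) h=>(1,1) k=>(0,0)
  e1=(0,1) h=>(1,0) k=>(1,1)
  composite₂ = ⟨0 1; 0 1⟩
Equal? NO — does not commute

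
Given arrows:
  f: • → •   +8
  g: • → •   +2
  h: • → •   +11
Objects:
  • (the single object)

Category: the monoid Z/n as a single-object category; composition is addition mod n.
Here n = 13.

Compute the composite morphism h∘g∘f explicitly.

Answer: +8

Work:
  0 +8≡8 +2≡10 +11≡8  (mod 13)
result: +8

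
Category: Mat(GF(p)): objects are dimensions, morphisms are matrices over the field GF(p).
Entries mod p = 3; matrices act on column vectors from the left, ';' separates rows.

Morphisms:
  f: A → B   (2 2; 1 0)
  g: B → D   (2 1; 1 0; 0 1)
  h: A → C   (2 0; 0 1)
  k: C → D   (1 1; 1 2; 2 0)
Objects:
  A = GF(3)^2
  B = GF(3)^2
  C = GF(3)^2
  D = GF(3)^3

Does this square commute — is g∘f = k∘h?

Answer: COMMUTES

Trace:
Path 1 = f;g:
  e0=[1,0] f→[2,1] g→[2,2,1]
  e1=[0,1] f→[2,0] g→[1,2,0]
  result₁ = (2 1; 2 2; 1 0)
Path 2 = h;k:
  e0=[1,0] h→[2,0] k→[2,2,1]
  e1=[0,1] h→[0,1] k→[1,2,0]
  result₂ = (2 1; 2 2; 1 0)
Equal? equal; square commutes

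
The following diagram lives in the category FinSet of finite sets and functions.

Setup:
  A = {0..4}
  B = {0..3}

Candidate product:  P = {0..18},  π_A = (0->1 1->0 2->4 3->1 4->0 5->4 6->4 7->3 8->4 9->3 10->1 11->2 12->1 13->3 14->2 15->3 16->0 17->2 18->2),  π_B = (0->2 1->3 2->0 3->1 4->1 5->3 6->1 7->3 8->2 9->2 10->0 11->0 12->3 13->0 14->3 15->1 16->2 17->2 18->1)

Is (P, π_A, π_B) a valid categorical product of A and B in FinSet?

|A|·|B| = 5·4 = 20;  |P| = 19
  → cardinalities differ; no bijection possible.

Answer: NOT A VALID PRODUCT — |P|=19 ≠ |A|·|B|=20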